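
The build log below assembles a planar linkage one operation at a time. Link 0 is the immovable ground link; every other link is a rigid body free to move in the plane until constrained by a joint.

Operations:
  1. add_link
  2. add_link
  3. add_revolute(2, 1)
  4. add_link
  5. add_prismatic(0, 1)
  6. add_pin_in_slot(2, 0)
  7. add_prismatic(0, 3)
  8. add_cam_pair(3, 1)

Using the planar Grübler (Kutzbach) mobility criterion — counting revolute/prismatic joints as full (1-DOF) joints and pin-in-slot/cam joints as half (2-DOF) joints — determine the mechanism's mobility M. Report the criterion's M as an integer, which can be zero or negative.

M = 1

(L,J1,J2)=(1,0,0); link0 fixed
link1: (2,0,0)
link2: (3,0,0)
R 2-1 [J1]: (3,1,0)
link3: (4,1,0)
P 0-1 [J1]: (4,2,0)
PS 2-0 [J2]: (4,2,1)
P 0-3 [J1]: (4,3,1)
C 3-1 [J2]: (4,3,2)
Grübler: 3·3 − 2·3 − 2 = 1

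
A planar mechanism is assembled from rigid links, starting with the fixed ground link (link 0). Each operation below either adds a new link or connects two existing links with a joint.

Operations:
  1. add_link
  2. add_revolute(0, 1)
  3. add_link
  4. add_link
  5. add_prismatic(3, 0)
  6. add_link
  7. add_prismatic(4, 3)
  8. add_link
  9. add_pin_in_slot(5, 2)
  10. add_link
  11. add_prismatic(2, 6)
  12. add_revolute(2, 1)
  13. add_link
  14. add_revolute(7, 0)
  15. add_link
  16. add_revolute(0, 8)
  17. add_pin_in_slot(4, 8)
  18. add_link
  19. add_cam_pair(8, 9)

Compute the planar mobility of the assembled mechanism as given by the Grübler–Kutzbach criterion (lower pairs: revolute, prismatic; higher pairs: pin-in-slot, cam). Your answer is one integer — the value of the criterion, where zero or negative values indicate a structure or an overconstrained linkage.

M = 10

[1;0;0] (link 0 is ground)
L+ [2;0;0]
R(0,1)∈J1 [2;1;0]
L+ [3;1;0]
L+ [4;1;0]
P(3,0)∈J1 [4;2;0]
L+ [5;2;0]
P(4,3)∈J1 [5;3;0]
L+ [6;3;0]
PS(5,2)∈J2 [6;3;1]
L+ [7;3;1]
P(2,6)∈J1 [7;4;1]
R(2,1)∈J1 [7;5;1]
L+ [8;5;1]
R(7,0)∈J1 [8;6;1]
L+ [9;6;1]
R(0,8)∈J1 [9;7;1]
PS(4,8)∈J2 [9;7;2]
L+ [10;7;2]
C(8,9)∈J2 [10;7;3]
mobility = 27 − 14 − 3 = 10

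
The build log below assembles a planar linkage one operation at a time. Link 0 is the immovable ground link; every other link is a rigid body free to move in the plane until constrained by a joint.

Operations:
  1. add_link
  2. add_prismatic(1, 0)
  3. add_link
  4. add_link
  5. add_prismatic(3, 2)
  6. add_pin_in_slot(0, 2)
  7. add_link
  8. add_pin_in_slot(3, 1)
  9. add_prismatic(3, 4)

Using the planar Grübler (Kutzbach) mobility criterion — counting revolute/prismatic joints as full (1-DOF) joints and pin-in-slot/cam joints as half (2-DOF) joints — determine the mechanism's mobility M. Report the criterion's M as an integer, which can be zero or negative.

link 0 = ground. State L|J1|J2 = 1|0|0
+link1  2|0|0
P(1,0) f=1→J1  2|1|0
+link2  3|1|0
+link3  4|1|0
P(3,2) f=1→J1  4|2|0
PS(0,2) f=2→J2  4|2|1
+link4  5|2|1
PS(3,1) f=2→J2  5|2|2
P(3,4) f=1→J1  5|3|2
M = 3(5−1)−2·3−2 = 12−6−2 = 4

M = 4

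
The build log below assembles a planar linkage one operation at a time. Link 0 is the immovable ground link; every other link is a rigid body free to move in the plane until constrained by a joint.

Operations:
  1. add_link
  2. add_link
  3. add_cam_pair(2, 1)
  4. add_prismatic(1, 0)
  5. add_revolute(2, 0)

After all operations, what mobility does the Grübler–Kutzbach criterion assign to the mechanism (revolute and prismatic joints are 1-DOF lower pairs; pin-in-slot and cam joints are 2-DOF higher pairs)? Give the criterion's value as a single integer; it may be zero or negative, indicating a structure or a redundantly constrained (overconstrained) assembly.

link 0 = ground. State L|J1|J2 = 1|0|0
+link1  2|0|0
+link2  3|0|0
C(2,1) f=2→J2  3|0|1
P(1,0) f=1→J1  3|1|1
R(2,0) f=1→J1  3|2|1
M = 3(3−1)−2·2−1 = 6−4−1 = 1

M = 1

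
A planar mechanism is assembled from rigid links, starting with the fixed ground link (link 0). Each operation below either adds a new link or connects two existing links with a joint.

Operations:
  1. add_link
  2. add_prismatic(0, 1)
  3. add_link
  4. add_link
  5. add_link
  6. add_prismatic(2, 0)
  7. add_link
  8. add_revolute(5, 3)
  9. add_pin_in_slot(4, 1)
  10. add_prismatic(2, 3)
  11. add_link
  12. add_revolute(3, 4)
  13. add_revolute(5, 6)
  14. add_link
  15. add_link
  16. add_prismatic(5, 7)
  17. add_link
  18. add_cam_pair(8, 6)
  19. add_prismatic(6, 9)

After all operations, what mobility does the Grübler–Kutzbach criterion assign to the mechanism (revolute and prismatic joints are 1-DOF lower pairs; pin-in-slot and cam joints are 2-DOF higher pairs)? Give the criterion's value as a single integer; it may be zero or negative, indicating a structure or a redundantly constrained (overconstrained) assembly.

[1;0;0] (link 0 is ground)
L+ [2;0;0]
P(0,1)∈J1 [2;1;0]
L+ [3;1;0]
L+ [4;1;0]
L+ [5;1;0]
P(2,0)∈J1 [5;2;0]
L+ [6;2;0]
R(5,3)∈J1 [6;3;0]
PS(4,1)∈J2 [6;3;1]
P(2,3)∈J1 [6;4;1]
L+ [7;4;1]
R(3,4)∈J1 [7;5;1]
R(5,6)∈J1 [7;6;1]
L+ [8;6;1]
L+ [9;6;1]
P(5,7)∈J1 [9;7;1]
L+ [10;7;1]
C(8,6)∈J2 [10;7;2]
P(6,9)∈J1 [10;8;2]
mobility = 27 − 16 − 2 = 9

M = 9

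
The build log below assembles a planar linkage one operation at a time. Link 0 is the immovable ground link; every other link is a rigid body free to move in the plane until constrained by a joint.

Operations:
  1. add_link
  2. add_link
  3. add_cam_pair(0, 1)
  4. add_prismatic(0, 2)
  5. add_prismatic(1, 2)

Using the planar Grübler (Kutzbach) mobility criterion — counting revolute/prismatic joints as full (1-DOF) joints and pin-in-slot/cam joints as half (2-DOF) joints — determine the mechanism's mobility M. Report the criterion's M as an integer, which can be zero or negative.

M = 1

L=1 J1=0 J2=0
add link → L=2 J1=0 J2=0
add link → L=3 J1=0 J2=0
C@0,1 dof=2 J2 → L=3 J1=0 J2=1
P@0,2 dof=1 J1 → L=3 J1=1 J2=1
P@1,2 dof=1 J1 → L=3 J1=2 J2=1
M=3(L−1)−2J1−J2=3·2−2·2−1=1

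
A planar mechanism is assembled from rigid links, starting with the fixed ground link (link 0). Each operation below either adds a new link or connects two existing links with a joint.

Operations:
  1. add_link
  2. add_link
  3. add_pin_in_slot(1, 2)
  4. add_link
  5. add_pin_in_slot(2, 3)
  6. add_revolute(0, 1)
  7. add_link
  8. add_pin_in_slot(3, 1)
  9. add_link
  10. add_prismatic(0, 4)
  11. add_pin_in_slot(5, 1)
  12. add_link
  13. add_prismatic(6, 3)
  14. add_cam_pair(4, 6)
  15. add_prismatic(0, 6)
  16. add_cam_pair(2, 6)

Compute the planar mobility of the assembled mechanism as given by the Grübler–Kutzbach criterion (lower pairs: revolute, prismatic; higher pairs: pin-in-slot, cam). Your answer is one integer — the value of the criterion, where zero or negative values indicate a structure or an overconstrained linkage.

(L,J1,J2)=(1,0,0); link0 fixed
link1: (2,0,0)
link2: (3,0,0)
PS 1-2 [J2]: (3,0,1)
link3: (4,0,1)
PS 2-3 [J2]: (4,0,2)
R 0-1 [J1]: (4,1,2)
link4: (5,1,2)
PS 3-1 [J2]: (5,1,3)
link5: (6,1,3)
P 0-4 [J1]: (6,2,3)
PS 5-1 [J2]: (6,2,4)
link6: (7,2,4)
P 6-3 [J1]: (7,3,4)
C 4-6 [J2]: (7,3,5)
P 0-6 [J1]: (7,4,5)
C 2-6 [J2]: (7,4,6)
Grübler: 3·6 − 2·4 − 6 = 4

M = 4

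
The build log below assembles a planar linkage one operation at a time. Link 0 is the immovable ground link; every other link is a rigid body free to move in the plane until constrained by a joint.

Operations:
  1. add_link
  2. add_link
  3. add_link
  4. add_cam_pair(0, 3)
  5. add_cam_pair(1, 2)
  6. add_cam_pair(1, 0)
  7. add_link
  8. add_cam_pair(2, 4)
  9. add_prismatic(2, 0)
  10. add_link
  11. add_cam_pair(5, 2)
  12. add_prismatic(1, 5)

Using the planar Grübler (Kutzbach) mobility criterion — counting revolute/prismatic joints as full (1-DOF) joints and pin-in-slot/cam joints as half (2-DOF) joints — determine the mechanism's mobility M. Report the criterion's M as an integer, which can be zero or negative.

ground; <1,0,0>
#1 <2,0,0>
#2 <3,0,0>
#3 <4,0,0>
C:0↔3 J2 <4,0,1>
C:1↔2 J2 <4,0,2>
C:1↔0 J2 <4,0,3>
#4 <5,0,3>
C:2↔4 J2 <5,0,4>
P:2↔0 J1 <5,1,4>
#5 <6,1,4>
C:5↔2 J2 <6,1,5>
P:1↔5 J1 <6,2,5>
3×5 − 2×2 − 1×5 = 6

M = 6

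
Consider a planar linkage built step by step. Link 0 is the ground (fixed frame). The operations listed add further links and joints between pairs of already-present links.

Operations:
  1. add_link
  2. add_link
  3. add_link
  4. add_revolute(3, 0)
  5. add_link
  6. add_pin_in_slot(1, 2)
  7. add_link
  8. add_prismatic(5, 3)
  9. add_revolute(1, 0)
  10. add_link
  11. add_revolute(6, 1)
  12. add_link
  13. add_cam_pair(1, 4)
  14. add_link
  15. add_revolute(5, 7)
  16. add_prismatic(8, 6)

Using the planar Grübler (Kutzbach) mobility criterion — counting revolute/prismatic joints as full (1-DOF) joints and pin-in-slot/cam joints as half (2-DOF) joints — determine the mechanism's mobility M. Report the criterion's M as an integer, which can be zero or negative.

M = 10

(L,J1,J2)=(1,0,0); link0 fixed
link1: (2,0,0)
link2: (3,0,0)
link3: (4,0,0)
R 3-0 [J1]: (4,1,0)
link4: (5,1,0)
PS 1-2 [J2]: (5,1,1)
link5: (6,1,1)
P 5-3 [J1]: (6,2,1)
R 1-0 [J1]: (6,3,1)
link6: (7,3,1)
R 6-1 [J1]: (7,4,1)
link7: (8,4,1)
C 1-4 [J2]: (8,4,2)
link8: (9,4,2)
R 5-7 [J1]: (9,5,2)
P 8-6 [J1]: (9,6,2)
Grübler: 3·8 − 2·6 − 2 = 10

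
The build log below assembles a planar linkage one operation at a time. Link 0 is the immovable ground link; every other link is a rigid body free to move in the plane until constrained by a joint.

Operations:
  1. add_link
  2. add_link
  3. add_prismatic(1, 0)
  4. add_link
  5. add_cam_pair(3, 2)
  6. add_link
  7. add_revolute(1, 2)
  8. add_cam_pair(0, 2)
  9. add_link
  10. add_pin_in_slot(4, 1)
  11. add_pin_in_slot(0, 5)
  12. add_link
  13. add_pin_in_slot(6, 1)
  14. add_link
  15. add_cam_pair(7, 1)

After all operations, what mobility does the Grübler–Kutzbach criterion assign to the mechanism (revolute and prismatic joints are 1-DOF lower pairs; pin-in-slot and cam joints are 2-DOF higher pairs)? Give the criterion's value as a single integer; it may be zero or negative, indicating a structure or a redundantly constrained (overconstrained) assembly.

M = 11

L=1 J1=0 J2=0
add link → L=2 J1=0 J2=0
add link → L=3 J1=0 J2=0
P@1,0 dof=1 J1 → L=3 J1=1 J2=0
add link → L=4 J1=1 J2=0
C@3,2 dof=2 J2 → L=4 J1=1 J2=1
add link → L=5 J1=1 J2=1
R@1,2 dof=1 J1 → L=5 J1=2 J2=1
C@0,2 dof=2 J2 → L=5 J1=2 J2=2
add link → L=6 J1=2 J2=2
PS@4,1 dof=2 J2 → L=6 J1=2 J2=3
PS@0,5 dof=2 J2 → L=6 J1=2 J2=4
add link → L=7 J1=2 J2=4
PS@6,1 dof=2 J2 → L=7 J1=2 J2=5
add link → L=8 J1=2 J2=5
C@7,1 dof=2 J2 → L=8 J1=2 J2=6
M=3(L−1)−2J1−J2=3·7−2·2−6=11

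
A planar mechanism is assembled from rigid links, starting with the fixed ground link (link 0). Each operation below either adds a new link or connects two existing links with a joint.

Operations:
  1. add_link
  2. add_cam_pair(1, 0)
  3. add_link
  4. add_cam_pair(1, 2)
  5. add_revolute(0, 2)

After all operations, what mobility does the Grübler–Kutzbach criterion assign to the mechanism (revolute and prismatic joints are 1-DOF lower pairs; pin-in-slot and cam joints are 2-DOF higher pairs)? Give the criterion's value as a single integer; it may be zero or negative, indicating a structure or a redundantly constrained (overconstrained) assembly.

(L,J1,J2)=(1,0,0); link0 fixed
link1: (2,0,0)
C 1-0 [J2]: (2,0,1)
link2: (3,0,1)
C 1-2 [J2]: (3,0,2)
R 0-2 [J1]: (3,1,2)
Grübler: 3·2 − 2·1 − 2 = 2

M = 2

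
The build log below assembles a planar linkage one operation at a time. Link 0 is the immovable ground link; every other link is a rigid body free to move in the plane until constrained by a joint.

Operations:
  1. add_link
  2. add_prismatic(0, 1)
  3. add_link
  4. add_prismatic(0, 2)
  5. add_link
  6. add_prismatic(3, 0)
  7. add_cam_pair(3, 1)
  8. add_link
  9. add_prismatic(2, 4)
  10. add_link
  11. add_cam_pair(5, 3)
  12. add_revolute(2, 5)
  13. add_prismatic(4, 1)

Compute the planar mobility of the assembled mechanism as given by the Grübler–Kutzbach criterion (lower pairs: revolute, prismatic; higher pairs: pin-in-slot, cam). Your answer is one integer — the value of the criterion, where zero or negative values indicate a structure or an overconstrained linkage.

link 0 = ground. State L|J1|J2 = 1|0|0
+link1  2|0|0
P(0,1) f=1→J1  2|1|0
+link2  3|1|0
P(0,2) f=1→J1  3|2|0
+link3  4|2|0
P(3,0) f=1→J1  4|3|0
C(3,1) f=2→J2  4|3|1
+link4  5|3|1
P(2,4) f=1→J1  5|4|1
+link5  6|4|1
C(5,3) f=2→J2  6|4|2
R(2,5) f=1→J1  6|5|2
P(4,1) f=1→J1  6|6|2
M = 3(6−1)−2·6−2 = 15−12−2 = 1

M = 1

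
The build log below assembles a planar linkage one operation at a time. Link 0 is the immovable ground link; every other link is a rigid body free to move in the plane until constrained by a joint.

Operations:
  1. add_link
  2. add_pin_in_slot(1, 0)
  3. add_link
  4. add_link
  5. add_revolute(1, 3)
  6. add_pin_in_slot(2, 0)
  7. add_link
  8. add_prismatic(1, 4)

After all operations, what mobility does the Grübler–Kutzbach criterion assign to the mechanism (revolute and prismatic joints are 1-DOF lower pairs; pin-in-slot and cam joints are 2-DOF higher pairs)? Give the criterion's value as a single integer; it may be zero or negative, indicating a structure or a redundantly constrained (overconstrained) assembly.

link 0 = ground. State L|J1|J2 = 1|0|0
+link1  2|0|0
PS(1,0) f=2→J2  2|0|1
+link2  3|0|1
+link3  4|0|1
R(1,3) f=1→J1  4|1|1
PS(2,0) f=2→J2  4|1|2
+link4  5|1|2
P(1,4) f=1→J1  5|2|2
M = 3(5−1)−2·2−2 = 12−4−2 = 6

M = 6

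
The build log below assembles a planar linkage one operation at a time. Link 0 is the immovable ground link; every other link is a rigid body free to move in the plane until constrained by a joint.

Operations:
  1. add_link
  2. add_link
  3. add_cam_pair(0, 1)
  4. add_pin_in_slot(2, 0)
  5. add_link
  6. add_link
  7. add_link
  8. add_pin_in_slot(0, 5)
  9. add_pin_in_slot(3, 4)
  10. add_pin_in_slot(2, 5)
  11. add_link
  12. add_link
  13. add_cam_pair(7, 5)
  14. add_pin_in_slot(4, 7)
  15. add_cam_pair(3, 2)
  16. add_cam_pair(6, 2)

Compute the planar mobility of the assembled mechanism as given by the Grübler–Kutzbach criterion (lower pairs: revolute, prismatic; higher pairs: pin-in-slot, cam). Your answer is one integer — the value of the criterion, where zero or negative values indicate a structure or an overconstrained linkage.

M = 12

ground; <1,0,0>
#1 <2,0,0>
#2 <3,0,0>
C:0↔1 J2 <3,0,1>
PS:2↔0 J2 <3,0,2>
#3 <4,0,2>
#4 <5,0,2>
#5 <6,0,2>
PS:0↔5 J2 <6,0,3>
PS:3↔4 J2 <6,0,4>
PS:2↔5 J2 <6,0,5>
#6 <7,0,5>
#7 <8,0,5>
C:7↔5 J2 <8,0,6>
PS:4↔7 J2 <8,0,7>
C:3↔2 J2 <8,0,8>
C:6↔2 J2 <8,0,9>
3×7 − 2×0 − 1×9 = 12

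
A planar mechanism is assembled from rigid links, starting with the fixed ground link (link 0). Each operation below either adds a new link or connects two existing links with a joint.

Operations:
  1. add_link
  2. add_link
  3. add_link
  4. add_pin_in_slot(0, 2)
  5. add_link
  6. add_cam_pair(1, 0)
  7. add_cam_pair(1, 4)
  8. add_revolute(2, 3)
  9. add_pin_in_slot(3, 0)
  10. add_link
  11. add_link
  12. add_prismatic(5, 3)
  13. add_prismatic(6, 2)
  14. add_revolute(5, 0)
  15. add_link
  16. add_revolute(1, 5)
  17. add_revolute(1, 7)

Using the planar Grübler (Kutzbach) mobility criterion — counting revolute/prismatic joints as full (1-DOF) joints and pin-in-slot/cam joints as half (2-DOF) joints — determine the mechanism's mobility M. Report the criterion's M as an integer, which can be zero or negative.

M = 5

link 0 = ground. State L|J1|J2 = 1|0|0
+link1  2|0|0
+link2  3|0|0
+link3  4|0|0
PS(0,2) f=2→J2  4|0|1
+link4  5|0|1
C(1,0) f=2→J2  5|0|2
C(1,4) f=2→J2  5|0|3
R(2,3) f=1→J1  5|1|3
PS(3,0) f=2→J2  5|1|4
+link5  6|1|4
+link6  7|1|4
P(5,3) f=1→J1  7|2|4
P(6,2) f=1→J1  7|3|4
R(5,0) f=1→J1  7|4|4
+link7  8|4|4
R(1,5) f=1→J1  8|5|4
R(1,7) f=1→J1  8|6|4
M = 3(8−1)−2·6−4 = 21−12−4 = 5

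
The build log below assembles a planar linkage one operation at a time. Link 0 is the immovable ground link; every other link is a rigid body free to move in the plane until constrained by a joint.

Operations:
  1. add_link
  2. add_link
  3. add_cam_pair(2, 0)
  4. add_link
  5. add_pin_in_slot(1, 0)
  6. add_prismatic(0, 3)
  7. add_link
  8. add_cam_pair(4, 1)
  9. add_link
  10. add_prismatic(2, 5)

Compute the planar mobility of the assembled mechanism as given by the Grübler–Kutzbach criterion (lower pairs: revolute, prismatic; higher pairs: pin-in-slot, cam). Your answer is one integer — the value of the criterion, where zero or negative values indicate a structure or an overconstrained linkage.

ground; <1,0,0>
#1 <2,0,0>
#2 <3,0,0>
C:2↔0 J2 <3,0,1>
#3 <4,0,1>
PS:1↔0 J2 <4,0,2>
P:0↔3 J1 <4,1,2>
#4 <5,1,2>
C:4↔1 J2 <5,1,3>
#5 <6,1,3>
P:2↔5 J1 <6,2,3>
3×5 − 2×2 − 1×3 = 8

M = 8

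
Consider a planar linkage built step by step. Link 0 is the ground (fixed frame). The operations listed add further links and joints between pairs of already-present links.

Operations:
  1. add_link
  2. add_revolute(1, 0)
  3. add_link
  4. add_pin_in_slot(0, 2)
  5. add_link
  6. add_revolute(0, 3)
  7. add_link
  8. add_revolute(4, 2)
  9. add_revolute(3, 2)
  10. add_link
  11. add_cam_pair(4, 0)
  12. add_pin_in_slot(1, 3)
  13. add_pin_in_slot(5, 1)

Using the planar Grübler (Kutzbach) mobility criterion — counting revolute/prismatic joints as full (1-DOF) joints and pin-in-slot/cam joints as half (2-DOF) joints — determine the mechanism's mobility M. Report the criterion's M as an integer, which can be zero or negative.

(L,J1,J2)=(1,0,0); link0 fixed
link1: (2,0,0)
R 1-0 [J1]: (2,1,0)
link2: (3,1,0)
PS 0-2 [J2]: (3,1,1)
link3: (4,1,1)
R 0-3 [J1]: (4,2,1)
link4: (5,2,1)
R 4-2 [J1]: (5,3,1)
R 3-2 [J1]: (5,4,1)
link5: (6,4,1)
C 4-0 [J2]: (6,4,2)
PS 1-3 [J2]: (6,4,3)
PS 5-1 [J2]: (6,4,4)
Grübler: 3·5 − 2·4 − 4 = 3

M = 3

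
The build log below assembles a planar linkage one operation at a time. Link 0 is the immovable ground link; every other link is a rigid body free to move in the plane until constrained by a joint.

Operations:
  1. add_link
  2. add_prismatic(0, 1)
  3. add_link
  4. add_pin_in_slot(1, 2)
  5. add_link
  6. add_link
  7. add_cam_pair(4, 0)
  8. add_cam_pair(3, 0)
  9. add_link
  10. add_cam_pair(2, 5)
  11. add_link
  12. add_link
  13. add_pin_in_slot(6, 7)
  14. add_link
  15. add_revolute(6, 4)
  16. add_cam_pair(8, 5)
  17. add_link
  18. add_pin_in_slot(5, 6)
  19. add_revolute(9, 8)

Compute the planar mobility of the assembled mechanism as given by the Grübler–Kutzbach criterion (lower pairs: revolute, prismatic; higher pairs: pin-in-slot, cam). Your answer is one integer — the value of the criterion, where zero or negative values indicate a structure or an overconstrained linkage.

(L,J1,J2)=(1,0,0); link0 fixed
link1: (2,0,0)
P 0-1 [J1]: (2,1,0)
link2: (3,1,0)
PS 1-2 [J2]: (3,1,1)
link3: (4,1,1)
link4: (5,1,1)
C 4-0 [J2]: (5,1,2)
C 3-0 [J2]: (5,1,3)
link5: (6,1,3)
C 2-5 [J2]: (6,1,4)
link6: (7,1,4)
link7: (8,1,4)
PS 6-7 [J2]: (8,1,5)
link8: (9,1,5)
R 6-4 [J1]: (9,2,5)
C 8-5 [J2]: (9,2,6)
link9: (10,2,6)
PS 5-6 [J2]: (10,2,7)
R 9-8 [J1]: (10,3,7)
Grübler: 3·9 − 2·3 − 7 = 14

M = 14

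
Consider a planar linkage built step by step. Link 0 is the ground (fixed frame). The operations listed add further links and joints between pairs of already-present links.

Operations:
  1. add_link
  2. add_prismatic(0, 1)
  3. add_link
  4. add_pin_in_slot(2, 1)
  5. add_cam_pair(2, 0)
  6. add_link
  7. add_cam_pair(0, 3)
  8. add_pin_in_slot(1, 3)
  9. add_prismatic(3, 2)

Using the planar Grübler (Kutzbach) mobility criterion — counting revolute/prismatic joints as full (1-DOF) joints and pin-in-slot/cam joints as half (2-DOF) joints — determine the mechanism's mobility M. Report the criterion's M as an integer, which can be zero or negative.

M = 1

ground; <1,0,0>
#1 <2,0,0>
P:0↔1 J1 <2,1,0>
#2 <3,1,0>
PS:2↔1 J2 <3,1,1>
C:2↔0 J2 <3,1,2>
#3 <4,1,2>
C:0↔3 J2 <4,1,3>
PS:1↔3 J2 <4,1,4>
P:3↔2 J1 <4,2,4>
3×3 − 2×2 − 1×4 = 1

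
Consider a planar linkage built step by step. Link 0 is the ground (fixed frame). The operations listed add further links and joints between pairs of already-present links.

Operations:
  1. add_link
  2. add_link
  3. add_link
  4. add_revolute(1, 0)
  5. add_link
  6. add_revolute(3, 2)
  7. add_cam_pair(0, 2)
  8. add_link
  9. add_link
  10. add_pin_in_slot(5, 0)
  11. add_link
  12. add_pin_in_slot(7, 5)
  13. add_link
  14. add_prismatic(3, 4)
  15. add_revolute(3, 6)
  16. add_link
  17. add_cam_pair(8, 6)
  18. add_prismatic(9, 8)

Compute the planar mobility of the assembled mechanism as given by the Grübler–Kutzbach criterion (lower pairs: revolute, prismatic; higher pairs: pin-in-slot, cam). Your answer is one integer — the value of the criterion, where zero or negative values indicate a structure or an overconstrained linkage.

M = 13

link 0 = ground. State L|J1|J2 = 1|0|0
+link1  2|0|0
+link2  3|0|0
+link3  4|0|0
R(1,0) f=1→J1  4|1|0
+link4  5|1|0
R(3,2) f=1→J1  5|2|0
C(0,2) f=2→J2  5|2|1
+link5  6|2|1
+link6  7|2|1
PS(5,0) f=2→J2  7|2|2
+link7  8|2|2
PS(7,5) f=2→J2  8|2|3
+link8  9|2|3
P(3,4) f=1→J1  9|3|3
R(3,6) f=1→J1  9|4|3
+link9  10|4|3
C(8,6) f=2→J2  10|4|4
P(9,8) f=1→J1  10|5|4
M = 3(10−1)−2·5−4 = 27−10−4 = 13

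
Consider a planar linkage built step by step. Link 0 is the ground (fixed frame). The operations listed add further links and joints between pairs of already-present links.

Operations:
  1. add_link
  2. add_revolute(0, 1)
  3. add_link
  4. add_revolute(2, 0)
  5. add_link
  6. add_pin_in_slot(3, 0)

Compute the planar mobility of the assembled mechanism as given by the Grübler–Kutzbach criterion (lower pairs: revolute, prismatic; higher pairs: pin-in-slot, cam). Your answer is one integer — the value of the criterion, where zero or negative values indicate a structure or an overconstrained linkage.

link 0 = ground. State L|J1|J2 = 1|0|0
+link1  2|0|0
R(0,1) f=1→J1  2|1|0
+link2  3|1|0
R(2,0) f=1→J1  3|2|0
+link3  4|2|0
PS(3,0) f=2→J2  4|2|1
M = 3(4−1)−2·2−1 = 9−4−1 = 4

M = 4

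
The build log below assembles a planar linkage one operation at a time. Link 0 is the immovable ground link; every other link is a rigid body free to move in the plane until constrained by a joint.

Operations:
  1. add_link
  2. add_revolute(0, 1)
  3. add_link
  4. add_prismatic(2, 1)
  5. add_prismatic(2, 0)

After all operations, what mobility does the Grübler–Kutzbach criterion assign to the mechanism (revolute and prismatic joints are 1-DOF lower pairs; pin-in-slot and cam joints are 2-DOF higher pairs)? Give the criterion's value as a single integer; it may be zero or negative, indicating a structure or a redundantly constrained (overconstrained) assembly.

M = 0

L=1 J1=0 J2=0
add link → L=2 J1=0 J2=0
R@0,1 dof=1 J1 → L=2 J1=1 J2=0
add link → L=3 J1=1 J2=0
P@2,1 dof=1 J1 → L=3 J1=2 J2=0
P@2,0 dof=1 J1 → L=3 J1=3 J2=0
M=3(L−1)−2J1−J2=3·2−2·3−0=0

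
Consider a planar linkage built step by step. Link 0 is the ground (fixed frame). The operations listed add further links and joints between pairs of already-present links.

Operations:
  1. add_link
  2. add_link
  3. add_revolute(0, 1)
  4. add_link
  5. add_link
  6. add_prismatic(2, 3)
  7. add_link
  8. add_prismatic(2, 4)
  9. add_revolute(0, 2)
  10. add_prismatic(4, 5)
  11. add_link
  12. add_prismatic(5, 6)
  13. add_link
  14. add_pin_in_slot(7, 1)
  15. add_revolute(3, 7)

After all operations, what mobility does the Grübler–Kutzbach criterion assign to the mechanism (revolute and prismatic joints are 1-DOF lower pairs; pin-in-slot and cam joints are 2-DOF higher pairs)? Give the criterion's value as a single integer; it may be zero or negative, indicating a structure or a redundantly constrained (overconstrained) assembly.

(L,J1,J2)=(1,0,0); link0 fixed
link1: (2,0,0)
link2: (3,0,0)
R 0-1 [J1]: (3,1,0)
link3: (4,1,0)
link4: (5,1,0)
P 2-3 [J1]: (5,2,0)
link5: (6,2,0)
P 2-4 [J1]: (6,3,0)
R 0-2 [J1]: (6,4,0)
P 4-5 [J1]: (6,5,0)
link6: (7,5,0)
P 5-6 [J1]: (7,6,0)
link7: (8,6,0)
PS 7-1 [J2]: (8,6,1)
R 3-7 [J1]: (8,7,1)
Grübler: 3·7 − 2·7 − 1 = 6

M = 6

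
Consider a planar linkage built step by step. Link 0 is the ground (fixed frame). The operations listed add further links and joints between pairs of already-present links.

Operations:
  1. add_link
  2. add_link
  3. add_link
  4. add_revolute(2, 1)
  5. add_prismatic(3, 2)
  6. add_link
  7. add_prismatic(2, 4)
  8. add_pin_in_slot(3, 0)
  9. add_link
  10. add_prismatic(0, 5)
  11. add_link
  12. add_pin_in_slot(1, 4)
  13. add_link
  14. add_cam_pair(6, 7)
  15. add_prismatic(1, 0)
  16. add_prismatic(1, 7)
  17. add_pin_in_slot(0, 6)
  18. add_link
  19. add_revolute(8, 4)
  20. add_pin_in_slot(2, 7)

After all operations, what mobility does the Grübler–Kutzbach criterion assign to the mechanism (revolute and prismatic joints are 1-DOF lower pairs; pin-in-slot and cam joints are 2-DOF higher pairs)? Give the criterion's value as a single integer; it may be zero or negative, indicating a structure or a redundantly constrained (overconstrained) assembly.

[1;0;0] (link 0 is ground)
L+ [2;0;0]
L+ [3;0;0]
L+ [4;0;0]
R(2,1)∈J1 [4;1;0]
P(3,2)∈J1 [4;2;0]
L+ [5;2;0]
P(2,4)∈J1 [5;3;0]
PS(3,0)∈J2 [5;3;1]
L+ [6;3;1]
P(0,5)∈J1 [6;4;1]
L+ [7;4;1]
PS(1,4)∈J2 [7;4;2]
L+ [8;4;2]
C(6,7)∈J2 [8;4;3]
P(1,0)∈J1 [8;5;3]
P(1,7)∈J1 [8;6;3]
PS(0,6)∈J2 [8;6;4]
L+ [9;6;4]
R(8,4)∈J1 [9;7;4]
PS(2,7)∈J2 [9;7;5]
mobility = 24 − 14 − 5 = 5

M = 5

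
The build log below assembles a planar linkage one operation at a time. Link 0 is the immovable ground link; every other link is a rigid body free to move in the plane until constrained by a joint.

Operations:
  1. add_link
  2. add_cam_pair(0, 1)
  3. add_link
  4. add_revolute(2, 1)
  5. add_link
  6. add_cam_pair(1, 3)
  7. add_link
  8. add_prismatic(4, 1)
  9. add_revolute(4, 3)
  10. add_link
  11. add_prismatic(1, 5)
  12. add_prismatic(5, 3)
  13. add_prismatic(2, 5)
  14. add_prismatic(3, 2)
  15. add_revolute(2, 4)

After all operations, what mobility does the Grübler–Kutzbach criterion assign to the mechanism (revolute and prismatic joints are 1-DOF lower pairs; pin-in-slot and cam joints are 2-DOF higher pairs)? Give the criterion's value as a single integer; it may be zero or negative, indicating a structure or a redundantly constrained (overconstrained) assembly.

ground; <1,0,0>
#1 <2,0,0>
C:0↔1 J2 <2,0,1>
#2 <3,0,1>
R:2↔1 J1 <3,1,1>
#3 <4,1,1>
C:1↔3 J2 <4,1,2>
#4 <5,1,2>
P:4↔1 J1 <5,2,2>
R:4↔3 J1 <5,3,2>
#5 <6,3,2>
P:1↔5 J1 <6,4,2>
P:5↔3 J1 <6,5,2>
P:2↔5 J1 <6,6,2>
P:3↔2 J1 <6,7,2>
R:2↔4 J1 <6,8,2>
3×5 − 2×8 − 1×2 = -3

M = -3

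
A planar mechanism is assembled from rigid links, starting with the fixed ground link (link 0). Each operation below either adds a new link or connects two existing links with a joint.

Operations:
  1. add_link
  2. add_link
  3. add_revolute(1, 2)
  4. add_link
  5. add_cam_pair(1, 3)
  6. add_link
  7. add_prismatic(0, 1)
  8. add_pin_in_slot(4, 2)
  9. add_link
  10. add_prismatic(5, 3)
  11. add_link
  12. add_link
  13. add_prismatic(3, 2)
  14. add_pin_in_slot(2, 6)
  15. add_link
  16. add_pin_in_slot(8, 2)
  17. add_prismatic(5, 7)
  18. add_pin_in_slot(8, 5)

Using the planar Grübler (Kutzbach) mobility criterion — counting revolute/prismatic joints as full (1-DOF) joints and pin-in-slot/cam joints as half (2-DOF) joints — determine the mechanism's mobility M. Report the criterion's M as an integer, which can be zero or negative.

M = 9

(L,J1,J2)=(1,0,0); link0 fixed
link1: (2,0,0)
link2: (3,0,0)
R 1-2 [J1]: (3,1,0)
link3: (4,1,0)
C 1-3 [J2]: (4,1,1)
link4: (5,1,1)
P 0-1 [J1]: (5,2,1)
PS 4-2 [J2]: (5,2,2)
link5: (6,2,2)
P 5-3 [J1]: (6,3,2)
link6: (7,3,2)
link7: (8,3,2)
P 3-2 [J1]: (8,4,2)
PS 2-6 [J2]: (8,4,3)
link8: (9,4,3)
PS 8-2 [J2]: (9,4,4)
P 5-7 [J1]: (9,5,4)
PS 8-5 [J2]: (9,5,5)
Grübler: 3·8 − 2·5 − 5 = 9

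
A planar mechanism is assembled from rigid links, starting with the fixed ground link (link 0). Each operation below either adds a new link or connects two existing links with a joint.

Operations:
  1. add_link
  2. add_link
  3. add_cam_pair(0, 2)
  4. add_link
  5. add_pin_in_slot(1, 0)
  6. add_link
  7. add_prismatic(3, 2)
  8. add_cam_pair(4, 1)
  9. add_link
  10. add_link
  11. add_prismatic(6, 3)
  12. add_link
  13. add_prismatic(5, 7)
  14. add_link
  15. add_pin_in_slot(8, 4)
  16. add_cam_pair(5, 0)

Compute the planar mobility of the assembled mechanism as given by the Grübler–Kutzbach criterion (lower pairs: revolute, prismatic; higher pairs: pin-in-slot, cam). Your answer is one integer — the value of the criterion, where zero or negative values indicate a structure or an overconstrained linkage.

[1;0;0] (link 0 is ground)
L+ [2;0;0]
L+ [3;0;0]
C(0,2)∈J2 [3;0;1]
L+ [4;0;1]
PS(1,0)∈J2 [4;0;2]
L+ [5;0;2]
P(3,2)∈J1 [5;1;2]
C(4,1)∈J2 [5;1;3]
L+ [6;1;3]
L+ [7;1;3]
P(6,3)∈J1 [7;2;3]
L+ [8;2;3]
P(5,7)∈J1 [8;3;3]
L+ [9;3;3]
PS(8,4)∈J2 [9;3;4]
C(5,0)∈J2 [9;3;5]
mobility = 24 − 6 − 5 = 13

M = 13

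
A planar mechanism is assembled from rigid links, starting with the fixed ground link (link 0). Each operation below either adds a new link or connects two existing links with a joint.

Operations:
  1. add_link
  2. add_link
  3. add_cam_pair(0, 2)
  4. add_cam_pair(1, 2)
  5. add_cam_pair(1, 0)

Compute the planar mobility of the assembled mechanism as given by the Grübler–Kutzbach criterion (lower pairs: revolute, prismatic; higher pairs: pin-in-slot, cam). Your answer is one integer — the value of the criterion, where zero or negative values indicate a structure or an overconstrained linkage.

link 0 = ground. State L|J1|J2 = 1|0|0
+link1  2|0|0
+link2  3|0|0
C(0,2) f=2→J2  3|0|1
C(1,2) f=2→J2  3|0|2
C(1,0) f=2→J2  3|0|3
M = 3(3−1)−2·0−3 = 6−0−3 = 3

M = 3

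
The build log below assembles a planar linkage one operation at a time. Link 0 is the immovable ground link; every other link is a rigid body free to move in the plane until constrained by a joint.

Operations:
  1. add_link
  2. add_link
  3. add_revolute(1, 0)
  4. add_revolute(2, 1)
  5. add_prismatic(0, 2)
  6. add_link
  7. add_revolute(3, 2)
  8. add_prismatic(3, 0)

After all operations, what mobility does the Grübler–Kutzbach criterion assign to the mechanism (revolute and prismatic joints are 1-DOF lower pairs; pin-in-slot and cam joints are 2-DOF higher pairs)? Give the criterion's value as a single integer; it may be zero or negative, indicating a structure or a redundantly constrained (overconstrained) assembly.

M = -1

[1;0;0] (link 0 is ground)
L+ [2;0;0]
L+ [3;0;0]
R(1,0)∈J1 [3;1;0]
R(2,1)∈J1 [3;2;0]
P(0,2)∈J1 [3;3;0]
L+ [4;3;0]
R(3,2)∈J1 [4;4;0]
P(3,0)∈J1 [4;5;0]
mobility = 9 − 10 − 0 = -1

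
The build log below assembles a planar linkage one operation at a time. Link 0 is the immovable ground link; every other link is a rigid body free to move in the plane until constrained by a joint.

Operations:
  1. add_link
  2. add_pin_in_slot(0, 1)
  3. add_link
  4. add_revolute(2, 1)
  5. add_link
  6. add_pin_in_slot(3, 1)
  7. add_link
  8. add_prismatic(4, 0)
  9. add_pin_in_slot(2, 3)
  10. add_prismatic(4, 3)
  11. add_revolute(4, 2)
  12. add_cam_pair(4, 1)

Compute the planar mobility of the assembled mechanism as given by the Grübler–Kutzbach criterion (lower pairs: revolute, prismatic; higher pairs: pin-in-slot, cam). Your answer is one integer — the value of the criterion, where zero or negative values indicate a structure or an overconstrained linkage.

M = 0

link 0 = ground. State L|J1|J2 = 1|0|0
+link1  2|0|0
PS(0,1) f=2→J2  2|0|1
+link2  3|0|1
R(2,1) f=1→J1  3|1|1
+link3  4|1|1
PS(3,1) f=2→J2  4|1|2
+link4  5|1|2
P(4,0) f=1→J1  5|2|2
PS(2,3) f=2→J2  5|2|3
P(4,3) f=1→J1  5|3|3
R(4,2) f=1→J1  5|4|3
C(4,1) f=2→J2  5|4|4
M = 3(5−1)−2·4−4 = 12−8−4 = 0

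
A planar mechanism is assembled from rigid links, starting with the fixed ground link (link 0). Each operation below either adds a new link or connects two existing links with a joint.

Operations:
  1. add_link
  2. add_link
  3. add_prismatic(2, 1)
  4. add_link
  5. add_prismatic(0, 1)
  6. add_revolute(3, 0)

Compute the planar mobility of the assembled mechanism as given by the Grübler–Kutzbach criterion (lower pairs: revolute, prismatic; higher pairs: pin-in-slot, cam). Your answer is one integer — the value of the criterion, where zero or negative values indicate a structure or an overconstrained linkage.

[1;0;0] (link 0 is ground)
L+ [2;0;0]
L+ [3;0;0]
P(2,1)∈J1 [3;1;0]
L+ [4;1;0]
P(0,1)∈J1 [4;2;0]
R(3,0)∈J1 [4;3;0]
mobility = 9 − 6 − 0 = 3

M = 3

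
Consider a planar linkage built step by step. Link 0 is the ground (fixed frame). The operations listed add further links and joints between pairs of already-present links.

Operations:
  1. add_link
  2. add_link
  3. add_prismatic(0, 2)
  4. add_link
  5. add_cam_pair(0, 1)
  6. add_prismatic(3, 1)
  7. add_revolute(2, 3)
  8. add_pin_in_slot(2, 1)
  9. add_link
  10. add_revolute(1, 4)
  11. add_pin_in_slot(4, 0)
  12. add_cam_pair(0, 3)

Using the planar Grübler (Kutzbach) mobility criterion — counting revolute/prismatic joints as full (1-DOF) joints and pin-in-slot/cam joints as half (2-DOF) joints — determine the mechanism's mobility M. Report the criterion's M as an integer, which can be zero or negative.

M = 0

[1;0;0] (link 0 is ground)
L+ [2;0;0]
L+ [3;0;0]
P(0,2)∈J1 [3;1;0]
L+ [4;1;0]
C(0,1)∈J2 [4;1;1]
P(3,1)∈J1 [4;2;1]
R(2,3)∈J1 [4;3;1]
PS(2,1)∈J2 [4;3;2]
L+ [5;3;2]
R(1,4)∈J1 [5;4;2]
PS(4,0)∈J2 [5;4;3]
C(0,3)∈J2 [5;4;4]
mobility = 12 − 8 − 4 = 0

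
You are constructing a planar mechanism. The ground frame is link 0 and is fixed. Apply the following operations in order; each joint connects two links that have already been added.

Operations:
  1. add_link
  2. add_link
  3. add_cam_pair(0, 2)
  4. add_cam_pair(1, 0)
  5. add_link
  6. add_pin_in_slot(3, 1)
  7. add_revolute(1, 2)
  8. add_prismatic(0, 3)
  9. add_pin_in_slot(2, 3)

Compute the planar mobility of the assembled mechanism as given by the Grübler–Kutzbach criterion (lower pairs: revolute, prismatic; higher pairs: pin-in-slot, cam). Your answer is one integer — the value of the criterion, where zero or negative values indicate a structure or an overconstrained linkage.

L=1 J1=0 J2=0
add link → L=2 J1=0 J2=0
add link → L=3 J1=0 J2=0
C@0,2 dof=2 J2 → L=3 J1=0 J2=1
C@1,0 dof=2 J2 → L=3 J1=0 J2=2
add link → L=4 J1=0 J2=2
PS@3,1 dof=2 J2 → L=4 J1=0 J2=3
R@1,2 dof=1 J1 → L=4 J1=1 J2=3
P@0,3 dof=1 J1 → L=4 J1=2 J2=3
PS@2,3 dof=2 J2 → L=4 J1=2 J2=4
M=3(L−1)−2J1−J2=3·3−2·2−4=1

M = 1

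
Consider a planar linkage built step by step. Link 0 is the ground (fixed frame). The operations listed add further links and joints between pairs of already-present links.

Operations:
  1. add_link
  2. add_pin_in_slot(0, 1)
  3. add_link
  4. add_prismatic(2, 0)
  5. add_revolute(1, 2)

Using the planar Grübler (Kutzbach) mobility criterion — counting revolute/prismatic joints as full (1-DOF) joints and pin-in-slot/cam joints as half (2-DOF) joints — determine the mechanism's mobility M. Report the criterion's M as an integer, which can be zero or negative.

M = 1

L=1 J1=0 J2=0
add link → L=2 J1=0 J2=0
PS@0,1 dof=2 J2 → L=2 J1=0 J2=1
add link → L=3 J1=0 J2=1
P@2,0 dof=1 J1 → L=3 J1=1 J2=1
R@1,2 dof=1 J1 → L=3 J1=2 J2=1
M=3(L−1)−2J1−J2=3·2−2·2−1=1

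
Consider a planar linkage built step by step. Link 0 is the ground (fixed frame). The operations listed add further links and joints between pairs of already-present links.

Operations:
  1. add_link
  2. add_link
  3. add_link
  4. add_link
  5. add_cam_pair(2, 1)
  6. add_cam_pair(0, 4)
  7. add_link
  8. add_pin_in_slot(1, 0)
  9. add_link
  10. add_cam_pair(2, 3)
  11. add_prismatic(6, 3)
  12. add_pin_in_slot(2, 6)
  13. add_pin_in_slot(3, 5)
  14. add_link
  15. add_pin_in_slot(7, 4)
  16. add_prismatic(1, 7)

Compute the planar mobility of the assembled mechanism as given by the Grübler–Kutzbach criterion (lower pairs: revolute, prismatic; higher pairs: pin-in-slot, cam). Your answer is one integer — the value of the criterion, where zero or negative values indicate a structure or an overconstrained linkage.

[1;0;0] (link 0 is ground)
L+ [2;0;0]
L+ [3;0;0]
L+ [4;0;0]
L+ [5;0;0]
C(2,1)∈J2 [5;0;1]
C(0,4)∈J2 [5;0;2]
L+ [6;0;2]
PS(1,0)∈J2 [6;0;3]
L+ [7;0;3]
C(2,3)∈J2 [7;0;4]
P(6,3)∈J1 [7;1;4]
PS(2,6)∈J2 [7;1;5]
PS(3,5)∈J2 [7;1;6]
L+ [8;1;6]
PS(7,4)∈J2 [8;1;7]
P(1,7)∈J1 [8;2;7]
mobility = 21 − 4 − 7 = 10

M = 10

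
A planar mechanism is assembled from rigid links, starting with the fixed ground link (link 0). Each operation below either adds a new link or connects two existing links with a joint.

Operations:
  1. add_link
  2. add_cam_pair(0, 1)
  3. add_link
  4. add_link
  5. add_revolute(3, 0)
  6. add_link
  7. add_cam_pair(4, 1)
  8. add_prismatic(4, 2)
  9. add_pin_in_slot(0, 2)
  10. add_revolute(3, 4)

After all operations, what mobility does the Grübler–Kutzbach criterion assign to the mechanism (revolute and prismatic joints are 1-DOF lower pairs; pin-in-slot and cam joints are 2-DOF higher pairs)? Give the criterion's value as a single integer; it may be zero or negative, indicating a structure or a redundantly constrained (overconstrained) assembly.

M = 3

link 0 = ground. State L|J1|J2 = 1|0|0
+link1  2|0|0
C(0,1) f=2→J2  2|0|1
+link2  3|0|1
+link3  4|0|1
R(3,0) f=1→J1  4|1|1
+link4  5|1|1
C(4,1) f=2→J2  5|1|2
P(4,2) f=1→J1  5|2|2
PS(0,2) f=2→J2  5|2|3
R(3,4) f=1→J1  5|3|3
M = 3(5−1)−2·3−3 = 12−6−3 = 3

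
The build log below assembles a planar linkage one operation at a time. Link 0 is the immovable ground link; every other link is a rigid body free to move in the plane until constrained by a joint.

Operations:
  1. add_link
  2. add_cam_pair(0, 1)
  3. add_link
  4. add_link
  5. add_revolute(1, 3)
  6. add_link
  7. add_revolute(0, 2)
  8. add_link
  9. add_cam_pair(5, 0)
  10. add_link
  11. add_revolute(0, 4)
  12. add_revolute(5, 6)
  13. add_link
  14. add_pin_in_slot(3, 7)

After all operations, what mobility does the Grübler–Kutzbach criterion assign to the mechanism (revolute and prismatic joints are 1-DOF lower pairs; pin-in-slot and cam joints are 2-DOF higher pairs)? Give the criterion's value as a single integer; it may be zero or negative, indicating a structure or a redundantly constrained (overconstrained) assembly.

ground; <1,0,0>
#1 <2,0,0>
C:0↔1 J2 <2,0,1>
#2 <3,0,1>
#3 <4,0,1>
R:1↔3 J1 <4,1,1>
#4 <5,1,1>
R:0↔2 J1 <5,2,1>
#5 <6,2,1>
C:5↔0 J2 <6,2,2>
#6 <7,2,2>
R:0↔4 J1 <7,3,2>
R:5↔6 J1 <7,4,2>
#7 <8,4,2>
PS:3↔7 J2 <8,4,3>
3×7 − 2×4 − 1×3 = 10

M = 10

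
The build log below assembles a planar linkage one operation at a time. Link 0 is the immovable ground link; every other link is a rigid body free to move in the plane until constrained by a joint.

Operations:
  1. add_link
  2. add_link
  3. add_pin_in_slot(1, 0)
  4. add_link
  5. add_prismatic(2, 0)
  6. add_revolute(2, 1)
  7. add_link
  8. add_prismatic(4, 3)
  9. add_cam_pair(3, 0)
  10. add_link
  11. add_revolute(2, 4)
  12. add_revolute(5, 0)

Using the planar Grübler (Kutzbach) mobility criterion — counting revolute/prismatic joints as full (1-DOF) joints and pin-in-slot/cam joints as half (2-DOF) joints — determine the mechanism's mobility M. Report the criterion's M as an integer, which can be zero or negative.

M = 3

(L,J1,J2)=(1,0,0); link0 fixed
link1: (2,0,0)
link2: (3,0,0)
PS 1-0 [J2]: (3,0,1)
link3: (4,0,1)
P 2-0 [J1]: (4,1,1)
R 2-1 [J1]: (4,2,1)
link4: (5,2,1)
P 4-3 [J1]: (5,3,1)
C 3-0 [J2]: (5,3,2)
link5: (6,3,2)
R 2-4 [J1]: (6,4,2)
R 5-0 [J1]: (6,5,2)
Grübler: 3·5 − 2·5 − 2 = 3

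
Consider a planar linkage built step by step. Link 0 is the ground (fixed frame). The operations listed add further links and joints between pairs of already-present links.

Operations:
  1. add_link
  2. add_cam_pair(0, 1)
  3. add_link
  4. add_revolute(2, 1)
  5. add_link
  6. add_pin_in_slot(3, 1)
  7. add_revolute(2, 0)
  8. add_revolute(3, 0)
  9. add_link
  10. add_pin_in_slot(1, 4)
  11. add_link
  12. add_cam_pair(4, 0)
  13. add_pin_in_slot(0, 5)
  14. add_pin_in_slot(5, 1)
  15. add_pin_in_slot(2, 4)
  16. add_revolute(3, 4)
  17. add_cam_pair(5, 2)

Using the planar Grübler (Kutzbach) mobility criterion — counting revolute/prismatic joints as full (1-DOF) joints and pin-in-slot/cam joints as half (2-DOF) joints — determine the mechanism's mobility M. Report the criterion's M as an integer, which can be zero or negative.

L=1 J1=0 J2=0
add link → L=2 J1=0 J2=0
C@0,1 dof=2 J2 → L=2 J1=0 J2=1
add link → L=3 J1=0 J2=1
R@2,1 dof=1 J1 → L=3 J1=1 J2=1
add link → L=4 J1=1 J2=1
PS@3,1 dof=2 J2 → L=4 J1=1 J2=2
R@2,0 dof=1 J1 → L=4 J1=2 J2=2
R@3,0 dof=1 J1 → L=4 J1=3 J2=2
add link → L=5 J1=3 J2=2
PS@1,4 dof=2 J2 → L=5 J1=3 J2=3
add link → L=6 J1=3 J2=3
C@4,0 dof=2 J2 → L=6 J1=3 J2=4
PS@0,5 dof=2 J2 → L=6 J1=3 J2=5
PS@5,1 dof=2 J2 → L=6 J1=3 J2=6
PS@2,4 dof=2 J2 → L=6 J1=3 J2=7
R@3,4 dof=1 J1 → L=6 J1=4 J2=7
C@5,2 dof=2 J2 → L=6 J1=4 J2=8
M=3(L−1)−2J1−J2=3·5−2·4−8=-1

M = -1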